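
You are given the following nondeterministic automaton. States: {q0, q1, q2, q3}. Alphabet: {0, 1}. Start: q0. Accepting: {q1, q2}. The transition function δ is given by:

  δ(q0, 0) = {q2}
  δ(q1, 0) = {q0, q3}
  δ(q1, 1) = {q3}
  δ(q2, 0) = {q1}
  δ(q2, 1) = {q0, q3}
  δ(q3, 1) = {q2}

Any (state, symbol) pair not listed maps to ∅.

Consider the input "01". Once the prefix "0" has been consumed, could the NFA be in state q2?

Yes

Start in {q0}.
Read '0': {q0} → {q2}.
State q2 is in {q2}.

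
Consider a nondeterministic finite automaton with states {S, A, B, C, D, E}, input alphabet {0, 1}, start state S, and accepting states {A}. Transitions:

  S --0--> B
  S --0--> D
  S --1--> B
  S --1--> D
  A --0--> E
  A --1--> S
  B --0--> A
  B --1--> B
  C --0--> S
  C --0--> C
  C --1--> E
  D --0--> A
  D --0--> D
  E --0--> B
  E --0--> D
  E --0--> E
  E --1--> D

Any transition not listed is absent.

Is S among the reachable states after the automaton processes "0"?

No

Start in {S}.
Read '0': {S} → {B, D}.
State S is not in {B, D}.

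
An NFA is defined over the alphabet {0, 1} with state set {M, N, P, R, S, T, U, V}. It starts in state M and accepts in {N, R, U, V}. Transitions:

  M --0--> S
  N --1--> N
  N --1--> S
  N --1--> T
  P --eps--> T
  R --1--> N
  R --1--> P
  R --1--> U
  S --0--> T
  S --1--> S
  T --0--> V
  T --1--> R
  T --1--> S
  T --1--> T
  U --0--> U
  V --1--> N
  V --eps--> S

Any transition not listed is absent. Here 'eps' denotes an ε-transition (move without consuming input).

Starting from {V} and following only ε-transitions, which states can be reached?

{S, V}

Begin with {V}.
ε-move V → S; add S.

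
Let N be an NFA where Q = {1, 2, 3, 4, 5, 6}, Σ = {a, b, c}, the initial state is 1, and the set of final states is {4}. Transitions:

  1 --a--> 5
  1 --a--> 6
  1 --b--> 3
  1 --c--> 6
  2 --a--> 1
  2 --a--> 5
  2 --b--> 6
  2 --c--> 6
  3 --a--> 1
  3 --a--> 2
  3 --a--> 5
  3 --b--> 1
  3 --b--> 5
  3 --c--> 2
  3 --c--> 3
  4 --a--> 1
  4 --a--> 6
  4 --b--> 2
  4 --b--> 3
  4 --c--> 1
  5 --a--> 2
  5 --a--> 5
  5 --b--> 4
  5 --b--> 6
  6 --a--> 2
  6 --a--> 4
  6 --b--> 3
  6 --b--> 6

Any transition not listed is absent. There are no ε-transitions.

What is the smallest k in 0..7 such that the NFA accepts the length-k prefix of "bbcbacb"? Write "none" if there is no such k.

5

Start in {1}.
Read 'b': {1} → {3}.
Read 'b': {3} → {1, 5}.
Read 'c': {1, 5} → {6}.
Read 'b': {6} → {3, 6}.
Read 'a': {3, 6} → {1, 2, 4, 5}.
None of the earlier sets intersect F, but {1, 2, 4, 5} does.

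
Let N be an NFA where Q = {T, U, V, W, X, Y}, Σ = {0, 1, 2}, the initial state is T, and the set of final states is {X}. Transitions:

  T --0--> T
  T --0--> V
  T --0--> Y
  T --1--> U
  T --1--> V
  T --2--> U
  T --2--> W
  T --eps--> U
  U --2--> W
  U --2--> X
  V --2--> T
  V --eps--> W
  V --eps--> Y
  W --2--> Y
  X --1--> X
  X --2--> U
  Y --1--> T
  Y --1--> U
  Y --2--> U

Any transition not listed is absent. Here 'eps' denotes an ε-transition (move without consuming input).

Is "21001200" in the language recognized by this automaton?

Start: ε-closure({T}) = {T, U}.
Read '2': {T, U} → {U, W, X}.
Read '1': {U, W, X} → {X}.
Read '0': {X} → ∅.
The set is empty and remains empty for the remaining 5 symbols.
The final set ∅ contains no accepting state.

No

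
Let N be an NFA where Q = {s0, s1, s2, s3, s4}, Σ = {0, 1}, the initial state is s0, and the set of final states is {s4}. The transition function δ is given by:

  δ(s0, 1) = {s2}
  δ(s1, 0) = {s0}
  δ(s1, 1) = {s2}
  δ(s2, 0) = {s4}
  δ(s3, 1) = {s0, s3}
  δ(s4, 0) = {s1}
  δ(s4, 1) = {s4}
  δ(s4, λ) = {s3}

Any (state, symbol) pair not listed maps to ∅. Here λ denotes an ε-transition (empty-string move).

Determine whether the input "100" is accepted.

No

Start in {s0}.
Read '1': s0→{s2}; now {s2}.
Read '0': s2→{s4}; union {s4}; ε-closure = {s3, s4}.
Read '0': s3→∅, s4→{s1}; now {s1}.
The final set {s1} contains no accepting state.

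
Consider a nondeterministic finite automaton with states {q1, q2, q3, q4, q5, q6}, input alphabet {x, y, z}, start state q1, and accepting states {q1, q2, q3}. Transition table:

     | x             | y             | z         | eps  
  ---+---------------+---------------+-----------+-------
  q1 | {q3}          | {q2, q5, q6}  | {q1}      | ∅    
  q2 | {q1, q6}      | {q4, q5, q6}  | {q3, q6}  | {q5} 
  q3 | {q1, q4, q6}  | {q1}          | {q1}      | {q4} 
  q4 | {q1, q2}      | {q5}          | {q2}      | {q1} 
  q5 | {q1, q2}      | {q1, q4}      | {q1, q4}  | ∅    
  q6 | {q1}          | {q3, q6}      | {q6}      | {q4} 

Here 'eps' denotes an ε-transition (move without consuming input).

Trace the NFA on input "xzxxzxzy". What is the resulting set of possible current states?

{q1, q2, q3, q4, q5, q6}

Start in {q1}.
Read 'x': {q1} → {q1, q3, q4}.
Read 'z': {q1, q3, q4} → {q1, q2, q5}.
Read 'x': {q1, q2, q5} → {q1, q2, q3, q4, q5, q6}.
Read 'x': {q1, q2, q3, q4, q5, q6} → {q1, q2, q3, q4, q5, q6}.
Read 'z': {q1, q2, q3, q4, q5, q6} → {q1, q2, q3, q4, q5, q6}.
Read 'x': {q1, q2, q3, q4, q5, q6} → {q1, q2, q3, q4, q5, q6}.
Read 'z': {q1, q2, q3, q4, q5, q6} → {q1, q2, q3, q4, q5, q6}.
Read 'y': {q1, q2, q3, q4, q5, q6} → {q1, q2, q3, q4, q5, q6}.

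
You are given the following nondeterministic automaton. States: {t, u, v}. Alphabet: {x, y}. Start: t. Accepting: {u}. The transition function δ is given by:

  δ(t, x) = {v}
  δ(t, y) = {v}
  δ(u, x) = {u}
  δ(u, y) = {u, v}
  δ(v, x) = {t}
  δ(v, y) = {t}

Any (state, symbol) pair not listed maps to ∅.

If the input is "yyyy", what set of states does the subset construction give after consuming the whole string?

{t}

Start in {t}.
Read 'y': {t} → {v}.
Read 'y': {v} → {t}.
Read 'y': {t} → {v}.
Read 'y': {v} → {t}.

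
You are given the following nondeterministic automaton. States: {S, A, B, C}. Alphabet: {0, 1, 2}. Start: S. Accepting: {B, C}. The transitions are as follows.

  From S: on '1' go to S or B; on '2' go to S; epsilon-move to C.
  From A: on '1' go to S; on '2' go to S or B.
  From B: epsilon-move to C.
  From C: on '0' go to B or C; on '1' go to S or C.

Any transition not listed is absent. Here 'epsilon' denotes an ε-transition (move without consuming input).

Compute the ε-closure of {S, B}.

{S, B, C}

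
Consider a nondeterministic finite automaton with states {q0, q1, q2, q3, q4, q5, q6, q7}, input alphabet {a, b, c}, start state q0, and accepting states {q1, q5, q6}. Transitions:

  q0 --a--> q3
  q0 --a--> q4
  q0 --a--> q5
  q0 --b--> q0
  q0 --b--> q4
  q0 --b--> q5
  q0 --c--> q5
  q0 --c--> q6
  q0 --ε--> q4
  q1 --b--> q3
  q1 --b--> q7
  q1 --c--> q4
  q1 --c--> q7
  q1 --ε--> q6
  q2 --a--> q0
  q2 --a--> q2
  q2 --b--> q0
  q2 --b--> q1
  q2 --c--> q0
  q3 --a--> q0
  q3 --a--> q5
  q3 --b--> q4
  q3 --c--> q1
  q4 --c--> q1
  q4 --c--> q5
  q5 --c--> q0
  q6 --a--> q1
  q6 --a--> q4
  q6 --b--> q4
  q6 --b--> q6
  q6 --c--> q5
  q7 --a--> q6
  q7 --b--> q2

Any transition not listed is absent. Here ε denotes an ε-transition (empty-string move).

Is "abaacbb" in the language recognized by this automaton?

Start: ε-closure({q0}) = {q0, q4}.
Read 'a': q0→{q3, q4, q5}, q4→∅; now {q3, q4, q5}.
Read 'b': q3→{q4}, q4→∅, q5→∅; now {q4}.
Read 'a': q4→∅; now ∅.
The set is empty and remains empty for the remaining 4 symbols.
The final set ∅ contains no accepting state.

No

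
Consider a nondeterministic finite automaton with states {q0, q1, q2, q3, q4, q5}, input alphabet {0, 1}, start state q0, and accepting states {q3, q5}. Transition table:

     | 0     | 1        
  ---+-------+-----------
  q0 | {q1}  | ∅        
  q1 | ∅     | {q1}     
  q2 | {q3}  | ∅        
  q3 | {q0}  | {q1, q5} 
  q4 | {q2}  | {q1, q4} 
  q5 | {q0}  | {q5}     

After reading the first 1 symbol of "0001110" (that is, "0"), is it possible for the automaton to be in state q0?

No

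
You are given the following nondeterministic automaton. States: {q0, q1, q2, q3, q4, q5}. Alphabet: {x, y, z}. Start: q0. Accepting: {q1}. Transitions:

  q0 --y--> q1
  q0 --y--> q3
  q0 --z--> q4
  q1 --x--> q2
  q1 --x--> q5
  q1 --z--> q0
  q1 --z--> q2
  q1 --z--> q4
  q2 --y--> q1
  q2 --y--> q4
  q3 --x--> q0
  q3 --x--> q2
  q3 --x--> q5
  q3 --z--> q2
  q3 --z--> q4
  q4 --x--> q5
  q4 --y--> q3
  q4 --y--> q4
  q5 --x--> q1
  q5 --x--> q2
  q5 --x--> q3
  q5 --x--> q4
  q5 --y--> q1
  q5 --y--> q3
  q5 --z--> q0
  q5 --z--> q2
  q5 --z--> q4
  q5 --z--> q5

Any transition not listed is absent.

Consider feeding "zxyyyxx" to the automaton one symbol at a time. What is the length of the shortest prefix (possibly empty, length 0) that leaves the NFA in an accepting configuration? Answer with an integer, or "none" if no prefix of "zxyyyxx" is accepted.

Start in {q0}.
Read 'z': {q0} → {q4}.
Read 'x': {q4} → {q5}.
Read 'y': {q5} → {q1, q3}.
None of the earlier sets intersect F, but {q1, q3} does.

3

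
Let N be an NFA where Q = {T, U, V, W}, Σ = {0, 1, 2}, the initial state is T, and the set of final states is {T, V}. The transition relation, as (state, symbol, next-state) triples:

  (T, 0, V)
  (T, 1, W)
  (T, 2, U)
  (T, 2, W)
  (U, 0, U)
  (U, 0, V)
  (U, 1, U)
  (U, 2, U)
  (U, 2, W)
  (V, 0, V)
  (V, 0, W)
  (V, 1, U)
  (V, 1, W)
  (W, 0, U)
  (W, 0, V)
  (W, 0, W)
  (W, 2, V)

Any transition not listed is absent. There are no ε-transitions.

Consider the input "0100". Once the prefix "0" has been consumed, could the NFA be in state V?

Start in {T}.
Read '0': T→{V}; now {V}.
State V is in {V}.

Yes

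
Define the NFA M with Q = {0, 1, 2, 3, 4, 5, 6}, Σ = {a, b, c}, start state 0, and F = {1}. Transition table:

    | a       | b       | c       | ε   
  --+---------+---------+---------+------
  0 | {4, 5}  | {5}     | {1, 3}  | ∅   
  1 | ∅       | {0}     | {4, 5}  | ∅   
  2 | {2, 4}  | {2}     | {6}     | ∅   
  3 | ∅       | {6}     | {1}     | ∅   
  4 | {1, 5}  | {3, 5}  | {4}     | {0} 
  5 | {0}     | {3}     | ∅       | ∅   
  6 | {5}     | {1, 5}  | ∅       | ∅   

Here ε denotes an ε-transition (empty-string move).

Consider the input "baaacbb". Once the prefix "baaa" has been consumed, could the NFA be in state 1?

Start in {0}.
Read 'b': {0} → {5}.
Read 'a': {5} → {0}.
Read 'a': {0} → {0, 4, 5}.
Read 'a': {0, 4, 5} → {0, 1, 4, 5}.
State 1 is in {0, 1, 4, 5}.

Yes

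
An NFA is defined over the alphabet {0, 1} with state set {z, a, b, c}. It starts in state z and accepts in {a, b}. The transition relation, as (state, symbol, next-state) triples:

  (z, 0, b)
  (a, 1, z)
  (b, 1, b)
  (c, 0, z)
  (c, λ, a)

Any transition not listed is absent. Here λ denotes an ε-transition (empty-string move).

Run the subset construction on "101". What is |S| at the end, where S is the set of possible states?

Start in {z}.
Read '1': {z} → ∅.
The set is empty and remains empty for the remaining 2 symbols.
That set has 0 states.

0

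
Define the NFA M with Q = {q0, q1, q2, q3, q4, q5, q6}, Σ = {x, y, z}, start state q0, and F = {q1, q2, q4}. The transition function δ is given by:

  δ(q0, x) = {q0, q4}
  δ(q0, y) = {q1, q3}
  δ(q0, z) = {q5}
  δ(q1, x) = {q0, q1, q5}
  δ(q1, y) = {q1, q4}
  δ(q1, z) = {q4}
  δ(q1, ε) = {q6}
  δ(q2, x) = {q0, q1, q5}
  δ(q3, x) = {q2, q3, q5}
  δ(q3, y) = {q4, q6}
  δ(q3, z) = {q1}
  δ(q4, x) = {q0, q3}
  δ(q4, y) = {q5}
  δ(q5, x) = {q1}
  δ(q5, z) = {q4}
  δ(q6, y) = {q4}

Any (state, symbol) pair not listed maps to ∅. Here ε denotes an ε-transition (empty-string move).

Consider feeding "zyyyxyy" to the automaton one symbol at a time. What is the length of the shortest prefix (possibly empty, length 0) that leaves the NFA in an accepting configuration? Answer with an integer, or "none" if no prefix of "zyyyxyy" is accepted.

Start in {q0}.
Read 'z': q0→{q5}; now {q5}.
Read 'y': q5→∅; now ∅.
The set is empty and remains empty for the remaining 5 symbols.
No reachable set along the way intersects F.

none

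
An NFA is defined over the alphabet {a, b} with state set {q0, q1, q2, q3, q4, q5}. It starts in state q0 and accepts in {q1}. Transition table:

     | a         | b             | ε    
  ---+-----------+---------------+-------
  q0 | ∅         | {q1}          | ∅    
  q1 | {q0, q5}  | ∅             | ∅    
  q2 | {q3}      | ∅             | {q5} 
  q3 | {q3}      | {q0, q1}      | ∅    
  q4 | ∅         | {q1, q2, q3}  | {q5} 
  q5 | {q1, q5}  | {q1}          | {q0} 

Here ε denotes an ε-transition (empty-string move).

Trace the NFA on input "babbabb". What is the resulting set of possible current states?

Start in {q0}.
Read 'b': q0→{q1}; now {q1}.
Read 'a': q1→{q0, q5}; now {q0, q5}.
Read 'b': q0→{q1}, q5→{q1}; now {q1}.
Read 'b': q1→∅; now ∅.
The set is empty and remains empty for the remaining 3 symbols.

∅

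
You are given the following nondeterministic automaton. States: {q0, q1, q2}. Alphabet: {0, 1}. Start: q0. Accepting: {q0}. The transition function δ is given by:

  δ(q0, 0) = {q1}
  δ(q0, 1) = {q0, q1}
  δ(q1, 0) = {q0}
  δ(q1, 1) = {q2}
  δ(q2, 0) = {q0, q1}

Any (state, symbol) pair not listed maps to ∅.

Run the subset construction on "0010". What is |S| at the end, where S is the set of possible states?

Start in {q0}.
Read '0': q0→{q1}; now {q1}.
Read '0': q1→{q0}; now {q0}.
Read '1': q0→{q0, q1}; now {q0, q1}.
Read '0': q0→{q1}, q1→{q0}; now {q0, q1}.
That set has 2 states.

2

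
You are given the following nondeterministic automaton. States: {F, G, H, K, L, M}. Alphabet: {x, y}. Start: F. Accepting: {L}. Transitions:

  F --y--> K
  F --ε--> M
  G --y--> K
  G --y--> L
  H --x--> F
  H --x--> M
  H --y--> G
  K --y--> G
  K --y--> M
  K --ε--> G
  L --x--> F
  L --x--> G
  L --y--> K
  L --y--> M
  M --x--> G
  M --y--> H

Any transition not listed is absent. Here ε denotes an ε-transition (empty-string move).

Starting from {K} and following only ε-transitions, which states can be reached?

{G, K}

Begin with {K}.
ε-move K → G; add G.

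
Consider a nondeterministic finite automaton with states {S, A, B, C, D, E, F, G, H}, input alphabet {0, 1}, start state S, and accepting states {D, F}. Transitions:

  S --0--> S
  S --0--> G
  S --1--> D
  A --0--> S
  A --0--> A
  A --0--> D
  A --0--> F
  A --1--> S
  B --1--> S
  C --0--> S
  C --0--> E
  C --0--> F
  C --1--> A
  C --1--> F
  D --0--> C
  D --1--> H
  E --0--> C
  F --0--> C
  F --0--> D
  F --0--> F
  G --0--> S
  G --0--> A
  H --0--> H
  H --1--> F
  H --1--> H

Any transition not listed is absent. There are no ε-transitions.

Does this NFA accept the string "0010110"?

No

Start in {S}.
Read '0': S→{S, G}; now {S, G}.
Read '0': S→{S, G}, G→{S, A}; now {S, A, G}.
Read '1': S→{D}, A→{S}, G→∅; now {S, D}.
Read '0': S→{S, G}, D→{C}; now {S, C, G}.
Read '1': S→{D}, C→{A, F}, G→∅; now {A, D, F}.
Read '1': A→{S}, D→{H}, F→∅; now {S, H}.
Read '0': S→{S, G}, H→{H}; now {S, G, H}.
The final set {S, G, H} contains no accepting state.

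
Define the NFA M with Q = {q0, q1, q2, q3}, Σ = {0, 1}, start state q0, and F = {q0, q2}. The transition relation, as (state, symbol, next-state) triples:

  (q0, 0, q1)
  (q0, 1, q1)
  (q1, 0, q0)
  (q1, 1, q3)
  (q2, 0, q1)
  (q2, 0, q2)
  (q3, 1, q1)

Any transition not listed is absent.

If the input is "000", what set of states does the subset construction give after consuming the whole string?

{q1}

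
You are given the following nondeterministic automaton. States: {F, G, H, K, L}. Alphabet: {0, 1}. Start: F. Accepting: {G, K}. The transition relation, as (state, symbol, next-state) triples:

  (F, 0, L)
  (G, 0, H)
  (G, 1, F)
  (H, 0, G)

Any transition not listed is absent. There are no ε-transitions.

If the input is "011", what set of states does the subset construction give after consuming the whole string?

Start in {F}.
Read '0': F→{L}; now {L}.
Read '1': L→∅; now ∅.
The set is empty and remains empty for the remaining 1 symbol.

∅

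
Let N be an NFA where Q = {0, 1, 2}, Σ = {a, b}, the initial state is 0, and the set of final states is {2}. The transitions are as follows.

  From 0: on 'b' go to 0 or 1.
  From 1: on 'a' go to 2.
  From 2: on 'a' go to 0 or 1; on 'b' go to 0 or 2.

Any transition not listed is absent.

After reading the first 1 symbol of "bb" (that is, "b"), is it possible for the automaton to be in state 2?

No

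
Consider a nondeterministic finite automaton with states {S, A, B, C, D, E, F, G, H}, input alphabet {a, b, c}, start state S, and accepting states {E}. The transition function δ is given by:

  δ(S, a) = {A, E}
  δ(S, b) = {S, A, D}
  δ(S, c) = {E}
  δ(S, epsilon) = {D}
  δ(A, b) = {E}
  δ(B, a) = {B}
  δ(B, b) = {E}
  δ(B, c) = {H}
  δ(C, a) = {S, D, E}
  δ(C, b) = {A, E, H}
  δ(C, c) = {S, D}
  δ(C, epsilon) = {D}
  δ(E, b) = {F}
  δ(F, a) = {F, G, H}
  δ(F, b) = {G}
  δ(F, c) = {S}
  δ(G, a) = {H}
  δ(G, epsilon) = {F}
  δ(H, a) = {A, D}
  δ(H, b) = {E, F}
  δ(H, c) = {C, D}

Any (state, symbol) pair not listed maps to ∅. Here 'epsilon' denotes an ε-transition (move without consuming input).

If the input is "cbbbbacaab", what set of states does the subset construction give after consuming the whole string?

{E, F}

Start: ε-closure({S}) = {S, D}.
Read 'c': S→{E}, D→∅; now {E}.
Read 'b': E→{F}; now {F}.
Read 'b': F→{G}; union {G}; ε-closure = {F, G}.
Read 'b': F→{G}, G→∅; union {G}; ε-closure = {F, G}.
Read 'b': F→{G}, G→∅; union {G}; ε-closure = {F, G}.
Read 'a': F→{F, G, H}, G→{H}; now {F, G, H}.
Read 'c': F→{S}, G→∅, H→{C, D}; now {S, C, D}.
Read 'a': S→{A, E}, C→{S, D, E}, D→∅; now {S, A, D, E}.
Read 'a': S→{A, E}, A→∅, D→∅, E→∅; now {A, E}.
Read 'b': A→{E}, E→{F}; now {E, F}.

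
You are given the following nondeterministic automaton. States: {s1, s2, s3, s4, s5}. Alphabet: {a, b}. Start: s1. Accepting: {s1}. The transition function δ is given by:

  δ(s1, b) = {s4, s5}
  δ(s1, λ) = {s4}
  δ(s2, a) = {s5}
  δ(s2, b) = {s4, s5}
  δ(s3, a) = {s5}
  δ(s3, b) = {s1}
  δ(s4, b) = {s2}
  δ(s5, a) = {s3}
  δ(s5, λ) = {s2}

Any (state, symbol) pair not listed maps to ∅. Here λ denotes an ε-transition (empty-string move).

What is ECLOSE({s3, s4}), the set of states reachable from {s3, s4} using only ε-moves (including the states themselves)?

{s3, s4}

Begin with {s3, s4}.
No ε-moves leave this set, so the closure equals the set itself.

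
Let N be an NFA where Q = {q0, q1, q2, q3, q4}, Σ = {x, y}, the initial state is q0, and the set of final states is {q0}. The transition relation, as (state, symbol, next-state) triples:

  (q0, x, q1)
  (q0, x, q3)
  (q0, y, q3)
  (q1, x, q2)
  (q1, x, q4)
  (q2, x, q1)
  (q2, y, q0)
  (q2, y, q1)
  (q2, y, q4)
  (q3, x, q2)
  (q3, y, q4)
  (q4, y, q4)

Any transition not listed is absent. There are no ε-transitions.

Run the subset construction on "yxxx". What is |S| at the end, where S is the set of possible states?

Start in {q0}.
Read 'y': {q0} → {q3}.
Read 'x': {q3} → {q2}.
Read 'x': {q2} → {q1}.
Read 'x': {q1} → {q2, q4}.
That set has 2 states.

2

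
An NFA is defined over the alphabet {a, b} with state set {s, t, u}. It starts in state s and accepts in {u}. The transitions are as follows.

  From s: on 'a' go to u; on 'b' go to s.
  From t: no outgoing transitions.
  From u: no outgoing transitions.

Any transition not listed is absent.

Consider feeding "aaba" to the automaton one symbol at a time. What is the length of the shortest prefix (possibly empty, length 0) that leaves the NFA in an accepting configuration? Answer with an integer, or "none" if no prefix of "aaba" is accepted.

1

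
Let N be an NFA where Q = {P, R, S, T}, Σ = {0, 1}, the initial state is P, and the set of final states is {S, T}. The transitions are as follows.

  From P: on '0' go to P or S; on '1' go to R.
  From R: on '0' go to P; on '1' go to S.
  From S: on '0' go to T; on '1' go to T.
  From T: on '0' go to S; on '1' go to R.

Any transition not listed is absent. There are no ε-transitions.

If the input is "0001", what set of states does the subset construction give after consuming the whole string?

Start in {P}.
Read '0': P→{P, S}; now {P, S}.
Read '0': P→{P, S}, S→{T}; now {P, S, T}.
Read '0': P→{P, S}, S→{T}, T→{S}; now {P, S, T}.
Read '1': P→{R}, S→{T}, T→{R}; now {R, T}.

{R, T}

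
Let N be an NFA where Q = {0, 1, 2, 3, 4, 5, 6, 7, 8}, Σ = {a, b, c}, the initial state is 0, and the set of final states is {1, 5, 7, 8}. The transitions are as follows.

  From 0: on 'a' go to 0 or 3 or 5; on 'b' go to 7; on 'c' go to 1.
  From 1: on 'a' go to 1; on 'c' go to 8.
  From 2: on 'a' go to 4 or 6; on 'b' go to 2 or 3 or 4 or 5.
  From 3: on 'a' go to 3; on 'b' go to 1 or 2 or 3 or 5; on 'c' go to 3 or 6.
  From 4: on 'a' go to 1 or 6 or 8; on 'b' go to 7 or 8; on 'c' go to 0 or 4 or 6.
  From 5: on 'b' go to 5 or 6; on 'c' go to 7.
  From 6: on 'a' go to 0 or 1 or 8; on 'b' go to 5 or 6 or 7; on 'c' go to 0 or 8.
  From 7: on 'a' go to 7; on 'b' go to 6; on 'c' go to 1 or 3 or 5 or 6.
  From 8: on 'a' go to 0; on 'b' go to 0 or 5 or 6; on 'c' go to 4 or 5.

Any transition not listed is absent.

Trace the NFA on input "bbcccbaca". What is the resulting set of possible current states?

{0, 1, 3, 6, 7, 8}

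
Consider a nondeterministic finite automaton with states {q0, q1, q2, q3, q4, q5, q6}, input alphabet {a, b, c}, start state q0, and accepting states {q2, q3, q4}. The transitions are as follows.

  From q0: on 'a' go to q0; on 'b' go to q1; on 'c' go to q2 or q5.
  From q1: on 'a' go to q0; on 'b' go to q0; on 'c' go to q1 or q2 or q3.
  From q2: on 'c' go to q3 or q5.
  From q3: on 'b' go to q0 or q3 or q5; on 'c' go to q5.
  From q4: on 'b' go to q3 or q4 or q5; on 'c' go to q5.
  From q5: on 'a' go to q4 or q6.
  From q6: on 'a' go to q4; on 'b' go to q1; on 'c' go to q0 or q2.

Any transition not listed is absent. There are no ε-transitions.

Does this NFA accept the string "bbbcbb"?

Start in {q0}.
Read 'b': q0→{q1}; now {q1}.
Read 'b': q1→{q0}; now {q0}.
Read 'b': q0→{q1}; now {q1}.
Read 'c': q1→{q1, q2, q3}; now {q1, q2, q3}.
Read 'b': q1→{q0}, q2→∅, q3→{q0, q3, q5}; now {q0, q3, q5}.
Read 'b': q0→{q1}, q3→{q0, q3, q5}, q5→∅; now {q0, q1, q3, q5}.
The final set {q0, q1, q3, q5} contains the accepting state q3.

Yes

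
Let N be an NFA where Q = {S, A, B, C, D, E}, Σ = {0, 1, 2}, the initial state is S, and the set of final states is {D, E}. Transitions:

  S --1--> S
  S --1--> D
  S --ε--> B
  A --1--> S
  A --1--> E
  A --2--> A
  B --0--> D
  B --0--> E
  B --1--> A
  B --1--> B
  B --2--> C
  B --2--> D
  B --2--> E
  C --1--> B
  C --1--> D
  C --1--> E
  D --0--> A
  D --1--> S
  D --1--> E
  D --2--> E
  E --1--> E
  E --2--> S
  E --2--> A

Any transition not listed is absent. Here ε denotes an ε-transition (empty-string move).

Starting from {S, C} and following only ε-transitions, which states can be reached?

{S, B, C}

Begin with {S, C}.
ε-move S → B; add B.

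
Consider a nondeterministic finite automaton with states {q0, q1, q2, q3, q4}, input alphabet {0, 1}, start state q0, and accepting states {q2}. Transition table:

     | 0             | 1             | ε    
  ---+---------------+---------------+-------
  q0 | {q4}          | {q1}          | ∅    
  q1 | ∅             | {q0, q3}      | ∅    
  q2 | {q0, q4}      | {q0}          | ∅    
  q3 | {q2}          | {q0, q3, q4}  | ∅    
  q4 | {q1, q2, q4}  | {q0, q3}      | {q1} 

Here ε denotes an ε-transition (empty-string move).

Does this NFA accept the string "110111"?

No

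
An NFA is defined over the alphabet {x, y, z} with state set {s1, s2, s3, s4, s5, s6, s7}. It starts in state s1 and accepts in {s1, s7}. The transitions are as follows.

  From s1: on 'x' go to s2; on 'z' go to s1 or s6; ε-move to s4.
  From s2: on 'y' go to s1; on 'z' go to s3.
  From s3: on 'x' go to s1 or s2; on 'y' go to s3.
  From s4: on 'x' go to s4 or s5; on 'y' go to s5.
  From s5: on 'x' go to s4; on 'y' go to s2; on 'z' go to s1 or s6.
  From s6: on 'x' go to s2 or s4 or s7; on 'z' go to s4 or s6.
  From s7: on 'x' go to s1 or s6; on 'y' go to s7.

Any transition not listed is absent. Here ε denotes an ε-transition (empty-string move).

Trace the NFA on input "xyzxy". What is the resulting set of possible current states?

{s1, s2, s4, s5, s7}

Start: ε-closure({s1}) = {s1, s4}.
Read 'x': {s1, s4} → {s2, s4, s5}.
Read 'y': {s2, s4, s5} → {s1, s2, s4, s5}.
Read 'z': {s1, s2, s4, s5} → {s1, s3, s4, s6}.
Read 'x': {s1, s3, s4, s6} → {s1, s2, s4, s5, s7}.
Read 'y': {s1, s2, s4, s5, s7} → {s1, s2, s4, s5, s7}.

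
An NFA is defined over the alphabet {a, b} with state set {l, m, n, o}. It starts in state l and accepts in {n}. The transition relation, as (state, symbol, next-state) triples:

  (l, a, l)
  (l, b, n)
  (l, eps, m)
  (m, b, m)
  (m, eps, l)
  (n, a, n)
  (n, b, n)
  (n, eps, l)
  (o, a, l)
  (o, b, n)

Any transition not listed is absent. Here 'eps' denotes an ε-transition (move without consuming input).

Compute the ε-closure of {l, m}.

Begin with {l, m}.
No ε-moves leave this set, so the closure equals the set itself.

{l, m}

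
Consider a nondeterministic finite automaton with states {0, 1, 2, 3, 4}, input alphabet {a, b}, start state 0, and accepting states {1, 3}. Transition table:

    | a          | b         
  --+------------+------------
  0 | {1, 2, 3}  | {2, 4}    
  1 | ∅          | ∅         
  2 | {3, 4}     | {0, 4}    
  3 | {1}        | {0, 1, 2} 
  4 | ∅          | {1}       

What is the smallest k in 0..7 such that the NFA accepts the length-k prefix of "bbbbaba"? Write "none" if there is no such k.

Start in {0}.
Read 'b': {0} → {2, 4}.
Read 'b': {2, 4} → {0, 1, 4}.
None of the earlier sets intersect F, but {0, 1, 4} does.

2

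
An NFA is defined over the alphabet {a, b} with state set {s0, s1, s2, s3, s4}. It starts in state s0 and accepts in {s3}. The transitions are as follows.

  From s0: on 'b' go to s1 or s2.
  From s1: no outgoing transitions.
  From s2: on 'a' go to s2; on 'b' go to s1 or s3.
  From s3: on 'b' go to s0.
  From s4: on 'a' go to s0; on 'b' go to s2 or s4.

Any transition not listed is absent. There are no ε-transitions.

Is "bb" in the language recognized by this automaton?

Yes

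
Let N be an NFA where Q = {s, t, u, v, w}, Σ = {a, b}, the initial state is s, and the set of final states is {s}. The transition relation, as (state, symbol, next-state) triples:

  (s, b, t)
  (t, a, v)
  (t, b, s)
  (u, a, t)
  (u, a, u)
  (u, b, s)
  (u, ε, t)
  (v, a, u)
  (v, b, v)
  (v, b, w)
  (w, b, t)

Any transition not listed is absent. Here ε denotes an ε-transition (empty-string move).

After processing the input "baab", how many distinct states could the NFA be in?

Start in {s}.
Read 'b': {s} → {t}.
Read 'a': {t} → {v}.
Read 'a': {v} → {t, u}.
Read 'b': {t, u} → {s}.
That set has 1 state.

1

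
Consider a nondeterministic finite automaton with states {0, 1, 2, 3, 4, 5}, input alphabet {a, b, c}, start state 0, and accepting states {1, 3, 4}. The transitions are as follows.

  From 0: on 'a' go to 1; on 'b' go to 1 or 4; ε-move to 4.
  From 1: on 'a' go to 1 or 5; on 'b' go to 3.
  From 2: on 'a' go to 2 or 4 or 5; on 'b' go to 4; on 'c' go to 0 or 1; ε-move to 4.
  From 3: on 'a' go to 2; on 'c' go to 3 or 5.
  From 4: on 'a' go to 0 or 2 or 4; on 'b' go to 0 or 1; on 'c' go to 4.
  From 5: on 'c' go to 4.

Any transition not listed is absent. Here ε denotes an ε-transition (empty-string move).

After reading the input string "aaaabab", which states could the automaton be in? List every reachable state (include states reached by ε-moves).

Start: ε-closure({0}) = {0, 4}.
Read 'a': {0, 4} → {0, 1, 2, 4}.
Read 'a': {0, 1, 2, 4} → {0, 1, 2, 4, 5}.
Read 'a': {0, 1, 2, 4, 5} → {0, 1, 2, 4, 5}.
Read 'a': {0, 1, 2, 4, 5} → {0, 1, 2, 4, 5}.
Read 'b': {0, 1, 2, 4, 5} → {0, 1, 3, 4}.
Read 'a': {0, 1, 3, 4} → {0, 1, 2, 4, 5}.
Read 'b': {0, 1, 2, 4, 5} → {0, 1, 3, 4}.

{0, 1, 3, 4}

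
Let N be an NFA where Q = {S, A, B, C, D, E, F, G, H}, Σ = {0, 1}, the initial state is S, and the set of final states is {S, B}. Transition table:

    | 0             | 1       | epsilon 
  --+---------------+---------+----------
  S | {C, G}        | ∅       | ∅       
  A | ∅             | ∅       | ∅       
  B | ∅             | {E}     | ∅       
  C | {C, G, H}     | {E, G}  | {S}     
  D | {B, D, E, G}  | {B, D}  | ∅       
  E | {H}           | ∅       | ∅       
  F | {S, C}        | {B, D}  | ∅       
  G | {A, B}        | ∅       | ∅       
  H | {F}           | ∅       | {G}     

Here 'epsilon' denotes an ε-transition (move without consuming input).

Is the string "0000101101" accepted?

Yes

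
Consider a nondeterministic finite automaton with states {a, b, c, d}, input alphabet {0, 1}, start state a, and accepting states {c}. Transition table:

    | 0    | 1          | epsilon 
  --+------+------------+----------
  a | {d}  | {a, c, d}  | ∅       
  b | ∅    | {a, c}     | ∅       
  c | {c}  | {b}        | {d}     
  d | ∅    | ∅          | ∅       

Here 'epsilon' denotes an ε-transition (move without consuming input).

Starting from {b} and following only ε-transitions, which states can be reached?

{b}

Begin with {b}.
No ε-moves leave this set, so the closure equals the set itself.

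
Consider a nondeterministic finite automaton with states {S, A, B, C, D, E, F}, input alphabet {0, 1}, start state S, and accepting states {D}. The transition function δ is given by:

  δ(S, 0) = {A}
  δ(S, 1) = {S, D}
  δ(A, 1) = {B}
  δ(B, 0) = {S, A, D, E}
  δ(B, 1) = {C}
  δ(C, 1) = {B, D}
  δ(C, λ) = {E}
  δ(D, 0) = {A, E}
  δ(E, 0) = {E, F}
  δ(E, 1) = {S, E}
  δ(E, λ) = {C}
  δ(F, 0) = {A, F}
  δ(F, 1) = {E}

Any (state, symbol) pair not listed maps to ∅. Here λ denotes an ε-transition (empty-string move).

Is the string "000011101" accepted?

Start in {S}.
Read '0': {S} → {A}.
Read '0': {A} → ∅.
The set is empty and remains empty for the remaining 7 symbols.
The final set ∅ contains no accepting state.

No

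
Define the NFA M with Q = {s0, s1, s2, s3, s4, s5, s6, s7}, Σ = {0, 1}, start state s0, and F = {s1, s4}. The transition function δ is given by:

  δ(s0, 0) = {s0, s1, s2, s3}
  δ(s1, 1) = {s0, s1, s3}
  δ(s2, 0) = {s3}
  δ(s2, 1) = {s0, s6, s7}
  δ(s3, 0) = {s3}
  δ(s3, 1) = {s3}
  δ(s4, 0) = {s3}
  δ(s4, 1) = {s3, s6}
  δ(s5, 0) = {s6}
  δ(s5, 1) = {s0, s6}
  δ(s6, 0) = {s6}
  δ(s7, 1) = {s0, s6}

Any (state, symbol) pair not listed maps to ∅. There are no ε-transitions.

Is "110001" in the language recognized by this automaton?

Start in {s0}.
Read '1': s0→∅; now ∅.
The set is empty and remains empty for the remaining 5 symbols.
The final set ∅ contains no accepting state.

No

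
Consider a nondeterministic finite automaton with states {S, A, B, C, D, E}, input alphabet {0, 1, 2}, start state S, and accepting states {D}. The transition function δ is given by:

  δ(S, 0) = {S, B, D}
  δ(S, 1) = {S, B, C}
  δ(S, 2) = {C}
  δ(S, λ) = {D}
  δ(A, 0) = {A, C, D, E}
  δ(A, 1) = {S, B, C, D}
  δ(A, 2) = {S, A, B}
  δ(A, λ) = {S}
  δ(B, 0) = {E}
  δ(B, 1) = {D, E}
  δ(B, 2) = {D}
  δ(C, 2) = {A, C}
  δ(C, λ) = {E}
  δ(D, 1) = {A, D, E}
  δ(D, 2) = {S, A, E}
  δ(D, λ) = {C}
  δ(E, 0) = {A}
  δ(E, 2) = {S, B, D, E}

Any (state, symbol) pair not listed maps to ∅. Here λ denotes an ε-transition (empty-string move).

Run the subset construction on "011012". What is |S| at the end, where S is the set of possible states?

6

Start: ε-closure({S}) = {S, C, D, E}.
Read '0': S→{S, B, D}, C→∅, D→∅, E→{A}; union {S, A, B, D}; ε-closure = {S, A, B, C, D, E}.
Read '1': S→{S, B, C}, A→{S, B, C, D}, B→{D, E}, C→∅, D→{A, D, E}, E→∅; now {S, A, B, C, D, E}.
Read '1': S→{S, B, C}, A→{S, B, C, D}, B→{D, E}, C→∅, D→{A, D, E}, E→∅; now {S, A, B, C, D, E}.
Read '0': S→{S, B, D}, A→{A, C, D, E}, B→{E}, C→∅, D→∅, E→{A}; now {S, A, B, C, D, E}.
Read '1': S→{S, B, C}, A→{S, B, C, D}, B→{D, E}, C→∅, D→{A, D, E}, E→∅; now {S, A, B, C, D, E}.
Read '2': S→{C}, A→{S, A, B}, B→{D}, C→{A, C}, D→{S, A, E}, E→{S, B, D, E}; now {S, A, B, C, D, E}.
That set has 6 states.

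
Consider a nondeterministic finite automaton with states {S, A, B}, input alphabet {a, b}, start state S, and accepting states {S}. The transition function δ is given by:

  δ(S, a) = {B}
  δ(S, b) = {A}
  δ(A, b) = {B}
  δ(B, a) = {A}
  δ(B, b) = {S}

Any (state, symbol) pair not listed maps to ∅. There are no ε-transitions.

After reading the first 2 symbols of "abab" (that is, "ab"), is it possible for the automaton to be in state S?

Start in {S}.
Read 'a': {S} → {B}.
Read 'b': {B} → {S}.
State S is in {S}.

Yes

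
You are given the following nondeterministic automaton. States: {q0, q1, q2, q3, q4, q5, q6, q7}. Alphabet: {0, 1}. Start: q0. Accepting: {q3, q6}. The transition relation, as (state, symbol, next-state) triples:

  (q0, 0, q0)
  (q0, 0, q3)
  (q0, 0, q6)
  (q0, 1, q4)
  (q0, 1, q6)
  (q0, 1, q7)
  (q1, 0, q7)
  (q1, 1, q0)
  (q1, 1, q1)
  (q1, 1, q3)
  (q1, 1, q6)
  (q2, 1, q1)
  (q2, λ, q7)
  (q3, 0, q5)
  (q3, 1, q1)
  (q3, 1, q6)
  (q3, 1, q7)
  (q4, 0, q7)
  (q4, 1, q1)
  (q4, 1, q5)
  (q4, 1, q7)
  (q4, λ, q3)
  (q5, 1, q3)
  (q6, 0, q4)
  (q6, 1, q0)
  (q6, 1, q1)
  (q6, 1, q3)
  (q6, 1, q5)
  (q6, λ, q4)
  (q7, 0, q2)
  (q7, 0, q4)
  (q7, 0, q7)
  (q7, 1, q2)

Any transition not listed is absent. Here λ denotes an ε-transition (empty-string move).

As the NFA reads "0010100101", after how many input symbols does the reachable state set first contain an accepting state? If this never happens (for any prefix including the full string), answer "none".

Start in {q0}.
Read '0': {q0} → {q0, q3, q4, q6}.
None of the earlier sets intersect F, but {q0, q3, q4, q6} does.

1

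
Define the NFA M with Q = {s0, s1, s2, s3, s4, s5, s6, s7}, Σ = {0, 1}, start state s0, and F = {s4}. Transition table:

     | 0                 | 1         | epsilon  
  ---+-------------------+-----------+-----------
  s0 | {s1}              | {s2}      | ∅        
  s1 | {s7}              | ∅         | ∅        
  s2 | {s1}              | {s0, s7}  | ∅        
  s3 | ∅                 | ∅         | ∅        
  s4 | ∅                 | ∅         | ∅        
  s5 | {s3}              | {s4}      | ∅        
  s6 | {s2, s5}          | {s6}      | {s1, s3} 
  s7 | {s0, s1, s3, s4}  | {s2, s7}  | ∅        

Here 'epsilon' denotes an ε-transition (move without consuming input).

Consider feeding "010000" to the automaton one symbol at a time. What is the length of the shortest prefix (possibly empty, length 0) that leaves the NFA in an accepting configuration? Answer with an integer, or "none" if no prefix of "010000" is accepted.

Start in {s0}.
Read '0': s0→{s1}; now {s1}.
Read '1': s1→∅; now ∅.
The set is empty and remains empty for the remaining 4 symbols.
No reachable set along the way intersects F.

none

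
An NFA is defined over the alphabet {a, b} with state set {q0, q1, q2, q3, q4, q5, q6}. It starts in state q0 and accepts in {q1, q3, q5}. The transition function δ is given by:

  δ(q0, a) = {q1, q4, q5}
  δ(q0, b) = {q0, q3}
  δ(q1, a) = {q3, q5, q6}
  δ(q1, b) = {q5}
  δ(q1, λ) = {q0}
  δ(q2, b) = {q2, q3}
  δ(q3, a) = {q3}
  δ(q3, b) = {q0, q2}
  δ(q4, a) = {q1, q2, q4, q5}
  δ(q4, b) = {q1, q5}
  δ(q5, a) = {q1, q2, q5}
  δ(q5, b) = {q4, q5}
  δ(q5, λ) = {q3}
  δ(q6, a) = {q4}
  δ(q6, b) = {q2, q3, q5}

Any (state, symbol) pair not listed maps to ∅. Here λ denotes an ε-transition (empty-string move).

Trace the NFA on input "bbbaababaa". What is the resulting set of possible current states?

Start in {q0}.
Read 'b': q0→{q0, q3}; now {q0, q3}.
Read 'b': q0→{q0, q3}, q3→{q0, q2}; now {q0, q2, q3}.
Read 'b': q0→{q0, q3}, q2→{q2, q3}, q3→{q0, q2}; now {q0, q2, q3}.
Read 'a': q0→{q1, q4, q5}, q2→∅, q3→{q3}; union {q1, q3, q4, q5}; ε-closure = {q0, q1, q3, q4, q5}.
Read 'a': q0→{q1, q4, q5}, q1→{q3, q5, q6}, q3→{q3}, q4→{q1, q2, q4, q5}, q5→{q1, q2, q5}; union {q1, q2, q3, q4, q5, q6}; ε-closure = {q0, q1, q2, q3, q4, q5, q6}.
Read 'b': q0→{q0, q3}, q1→{q5}, q2→{q2, q3}, q3→{q0, q2}, q4→{q1, q5}, q5→{q4, q5}, q6→{q2, q3, q5}; now {q0, q1, q2, q3, q4, q5}.
Read 'a': q0→{q1, q4, q5}, q1→{q3, q5, q6}, q2→∅, q3→{q3}, q4→{q1, q2, q4, q5}, q5→{q1, q2, q5}; union {q1, q2, q3, q4, q5, q6}; ε-closure = {q0, q1, q2, q3, q4, q5, q6}.
Read 'b': q0→{q0, q3}, q1→{q5}, q2→{q2, q3}, q3→{q0, q2}, q4→{q1, q5}, q5→{q4, q5}, q6→{q2, q3, q5}; now {q0, q1, q2, q3, q4, q5}.
Read 'a': q0→{q1, q4, q5}, q1→{q3, q5, q6}, q2→∅, q3→{q3}, q4→{q1, q2, q4, q5}, q5→{q1, q2, q5}; union {q1, q2, q3, q4, q5, q6}; ε-closure = {q0, q1, q2, q3, q4, q5, q6}.
Read 'a': q0→{q1, q4, q5}, q1→{q3, q5, q6}, q2→∅, q3→{q3}, q4→{q1, q2, q4, q5}, q5→{q1, q2, q5}, q6→{q4}; union {q1, q2, q3, q4, q5, q6}; ε-closure = {q0, q1, q2, q3, q4, q5, q6}.

{q0, q1, q2, q3, q4, q5, q6}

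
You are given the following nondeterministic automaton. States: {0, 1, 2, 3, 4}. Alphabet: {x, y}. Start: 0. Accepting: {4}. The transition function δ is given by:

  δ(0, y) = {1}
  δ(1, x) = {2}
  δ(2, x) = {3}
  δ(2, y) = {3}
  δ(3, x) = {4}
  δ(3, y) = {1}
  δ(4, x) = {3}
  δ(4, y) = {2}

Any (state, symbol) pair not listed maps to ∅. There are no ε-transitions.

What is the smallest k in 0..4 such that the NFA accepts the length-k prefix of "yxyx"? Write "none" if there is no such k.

4

Start in {0}.
Read 'y': {0} → {1}.
Read 'x': {1} → {2}.
Read 'y': {2} → {3}.
Read 'x': {3} → {4}.
None of the earlier sets intersect F, but {4} does.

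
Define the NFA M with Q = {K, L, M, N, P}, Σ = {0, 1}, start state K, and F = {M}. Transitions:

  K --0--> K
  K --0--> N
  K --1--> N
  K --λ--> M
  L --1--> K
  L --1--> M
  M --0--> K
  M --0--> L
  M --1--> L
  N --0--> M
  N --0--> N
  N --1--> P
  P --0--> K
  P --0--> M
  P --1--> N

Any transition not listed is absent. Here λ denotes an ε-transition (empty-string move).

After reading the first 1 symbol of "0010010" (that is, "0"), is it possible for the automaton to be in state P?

Start: ε-closure({K}) = {K, M}.
Read '0': K→{K, N}, M→{K, L}; union {K, L, N}; ε-closure = {K, L, M, N}.
State P is not in {K, L, M, N}.

No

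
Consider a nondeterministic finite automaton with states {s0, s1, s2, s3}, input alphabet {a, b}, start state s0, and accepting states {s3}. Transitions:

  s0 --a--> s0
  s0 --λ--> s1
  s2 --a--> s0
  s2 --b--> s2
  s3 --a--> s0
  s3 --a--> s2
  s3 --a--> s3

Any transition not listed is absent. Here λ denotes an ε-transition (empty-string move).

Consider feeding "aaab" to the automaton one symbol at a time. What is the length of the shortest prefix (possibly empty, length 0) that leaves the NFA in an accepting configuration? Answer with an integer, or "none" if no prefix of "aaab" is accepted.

Start: ε-closure({s0}) = {s0, s1}.
Read 'a': {s0, s1} → {s0, s1}.
Read 'a': {s0, s1} → {s0, s1}.
Read 'a': {s0, s1} → {s0, s1}.
Read 'b': {s0, s1} → ∅.
No reachable set along the way intersects F.

none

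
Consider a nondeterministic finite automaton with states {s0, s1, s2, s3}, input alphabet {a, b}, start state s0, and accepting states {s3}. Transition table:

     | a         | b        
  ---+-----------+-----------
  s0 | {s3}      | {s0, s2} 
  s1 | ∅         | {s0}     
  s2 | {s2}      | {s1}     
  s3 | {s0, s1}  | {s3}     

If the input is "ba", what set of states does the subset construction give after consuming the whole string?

{s2, s3}

Start in {s0}.
Read 'b': {s0} → {s0, s2}.
Read 'a': {s0, s2} → {s2, s3}.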